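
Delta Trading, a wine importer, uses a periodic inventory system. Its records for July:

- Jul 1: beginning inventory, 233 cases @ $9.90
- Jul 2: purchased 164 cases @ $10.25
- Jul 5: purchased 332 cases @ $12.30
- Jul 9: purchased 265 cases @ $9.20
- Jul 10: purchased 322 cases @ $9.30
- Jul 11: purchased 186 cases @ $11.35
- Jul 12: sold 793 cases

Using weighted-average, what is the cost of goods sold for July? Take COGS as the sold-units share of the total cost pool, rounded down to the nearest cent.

Jul 12, sell 793: 793/1502 × $15,615.00 → $8,244.13
Ending inventory (cost pool remaining) = $7,370.87
Check: goods available $15,615.00 = COGS $8,244.13 + ending $7,370.87

COGS = $8,244.13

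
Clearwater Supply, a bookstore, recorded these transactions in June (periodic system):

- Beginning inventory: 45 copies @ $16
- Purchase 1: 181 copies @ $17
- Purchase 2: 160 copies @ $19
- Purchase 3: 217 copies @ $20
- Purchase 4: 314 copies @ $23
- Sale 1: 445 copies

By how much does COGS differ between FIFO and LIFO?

FIFO COGS: 45 @ $16 + 181 @ $17 + 160 @ $19 + 59 @ $20 = $8,017
LIFO COGS: 314 @ $23 + 131 @ $20 = $9,842
Difference = |$8,017 − $9,842| = $1,825

$1,825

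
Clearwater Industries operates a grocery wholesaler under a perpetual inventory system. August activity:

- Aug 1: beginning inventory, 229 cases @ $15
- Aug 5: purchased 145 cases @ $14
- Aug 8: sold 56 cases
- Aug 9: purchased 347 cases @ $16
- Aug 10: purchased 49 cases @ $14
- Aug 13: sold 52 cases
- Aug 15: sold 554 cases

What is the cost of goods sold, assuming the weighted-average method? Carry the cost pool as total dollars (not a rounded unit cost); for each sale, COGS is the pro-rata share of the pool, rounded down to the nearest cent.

After Aug 1: 229 on hand, pool $3,435.00 (≈ $15.0000 each)
After Aug 5: 374 on hand, pool $5,465.00 (≈ $14.6123 each)
Aug 8, sell 56: 56/374 × $5,465.00 → $818.28
After Aug 9: 665 on hand, pool $10,198.72 (≈ $15.3364 each)
After Aug 10: 714 on hand, pool $10,884.72 (≈ $15.2447 each)
Aug 13, sell 52: 52/714 × $10,884.72 → $792.72
Aug 15, sell 554: 554/662 × $10,092.00 → $8,445.57
Total COGS = $818.28 + $792.72 + $8,445.57 = $10,056.57
Ending inventory (cost pool remaining) = $1,646.43

COGS = $10,056.57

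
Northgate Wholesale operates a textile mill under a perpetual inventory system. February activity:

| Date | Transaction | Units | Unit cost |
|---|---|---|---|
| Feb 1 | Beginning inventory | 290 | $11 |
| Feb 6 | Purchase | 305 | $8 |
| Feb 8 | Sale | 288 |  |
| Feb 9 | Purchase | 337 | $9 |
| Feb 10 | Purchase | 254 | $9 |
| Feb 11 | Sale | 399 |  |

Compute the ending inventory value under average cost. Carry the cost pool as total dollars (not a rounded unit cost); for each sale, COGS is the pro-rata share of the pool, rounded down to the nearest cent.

After Feb 1: 290 on hand, pool $3,190.00 (≈ $11.0000 each)
After Feb 6: 595 on hand, pool $5,630.00 (≈ $9.4622 each)
Feb 8, sell 288: 288/595 × $5,630.00 → $2,725.10
After Feb 9: 644 on hand, pool $5,937.90 (≈ $9.2203 each)
After Feb 10: 898 on hand, pool $8,223.90 (≈ $9.1580 each)
Feb 11, sell 399: 399/898 × $8,223.90 → $3,654.04
Total COGS = $2,725.10 + $3,654.04 = $6,379.14
Ending inventory (cost pool remaining) = $4,569.86

Ending inventory = $4,569.86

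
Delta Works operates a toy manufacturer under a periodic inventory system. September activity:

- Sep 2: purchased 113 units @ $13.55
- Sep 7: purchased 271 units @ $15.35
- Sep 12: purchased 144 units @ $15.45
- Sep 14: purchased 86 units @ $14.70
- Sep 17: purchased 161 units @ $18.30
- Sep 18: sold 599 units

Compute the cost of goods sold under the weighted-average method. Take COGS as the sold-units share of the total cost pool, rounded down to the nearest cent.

Sep 18, sell 599: 599/775 × $12,126.30 → $9,372.45
Ending inventory (cost pool remaining) = $2,753.85

COGS = $9,372.45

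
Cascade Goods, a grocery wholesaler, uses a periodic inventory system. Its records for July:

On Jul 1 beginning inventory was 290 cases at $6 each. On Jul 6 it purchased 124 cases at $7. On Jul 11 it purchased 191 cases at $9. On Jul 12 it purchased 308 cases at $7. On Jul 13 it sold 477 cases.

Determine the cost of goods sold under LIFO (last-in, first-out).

COGS = $3,677

Jul 13, 477 sold [LIFO — newest first]: 308 @ $7 + 169 @ $9 = $3,677
Ending inventory: 290 @ $6 + 124 @ $7 + 22 @ $9 = $2,806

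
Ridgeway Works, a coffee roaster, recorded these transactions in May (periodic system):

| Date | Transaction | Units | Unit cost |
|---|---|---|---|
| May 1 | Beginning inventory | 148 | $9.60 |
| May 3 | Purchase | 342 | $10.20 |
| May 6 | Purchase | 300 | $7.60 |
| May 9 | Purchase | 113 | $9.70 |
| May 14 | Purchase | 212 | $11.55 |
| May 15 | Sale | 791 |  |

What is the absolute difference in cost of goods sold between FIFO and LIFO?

$319.00

FIFO COGS: 148 @ $9.60 + 342 @ $10.20 + 300 @ $7.60 + 1 @ $9.70 = $7,198.90
LIFO COGS: 212 @ $11.55 + 113 @ $9.70 + 300 @ $7.60 + 166 @ $10.20 = $7,517.90
Difference = |$7,198.90 − $7,517.90| = $319.00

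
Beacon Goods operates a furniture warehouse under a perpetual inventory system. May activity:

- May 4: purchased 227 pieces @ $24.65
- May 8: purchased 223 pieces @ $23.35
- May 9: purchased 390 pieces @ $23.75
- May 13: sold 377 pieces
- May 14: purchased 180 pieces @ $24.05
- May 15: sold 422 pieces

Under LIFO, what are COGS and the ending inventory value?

May 13, 377 sold [LIFO — newest first]: 377 @ $23.75 = $8,953.75
May 15, 422 sold [LIFO — newest first]: 180 @ $24.05 + 13 @ $23.75 + 223 @ $23.35 + 6 @ $24.65 = $9,992.70
Total COGS = $8,953.75 + $9,992.70 = $18,946.45
Ending inventory: 221 @ $24.65 = $5,447.65

COGS = $18,946.45; ending inventory = $5,447.65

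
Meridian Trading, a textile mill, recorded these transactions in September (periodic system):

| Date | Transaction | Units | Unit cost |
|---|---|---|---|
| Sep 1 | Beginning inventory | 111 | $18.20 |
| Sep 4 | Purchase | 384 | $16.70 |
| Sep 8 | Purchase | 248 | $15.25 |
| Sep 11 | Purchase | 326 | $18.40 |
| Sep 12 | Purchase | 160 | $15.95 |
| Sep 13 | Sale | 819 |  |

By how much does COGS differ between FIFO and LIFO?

$138.50

FIFO COGS: 111 @ $18.20 + 384 @ $16.70 + 248 @ $15.25 + 76 @ $18.40 = $13,613.40
LIFO COGS: 160 @ $15.95 + 326 @ $18.40 + 248 @ $15.25 + 85 @ $16.70 = $13,751.90
Difference = |$13,613.40 − $13,751.90| = $138.50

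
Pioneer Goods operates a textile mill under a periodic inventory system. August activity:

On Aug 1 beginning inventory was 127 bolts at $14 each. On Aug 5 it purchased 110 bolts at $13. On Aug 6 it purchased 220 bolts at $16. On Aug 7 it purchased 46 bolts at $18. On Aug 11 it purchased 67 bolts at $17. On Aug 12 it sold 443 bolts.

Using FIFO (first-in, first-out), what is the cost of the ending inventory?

Ending inventory = $2,191

Aug 12, 443 sold [FIFO — oldest first]: 127 @ $14 + 110 @ $13 + 206 @ $16 = $6,504
Ending inventory: 14 @ $16 + 46 @ $18 + 67 @ $17 = $2,191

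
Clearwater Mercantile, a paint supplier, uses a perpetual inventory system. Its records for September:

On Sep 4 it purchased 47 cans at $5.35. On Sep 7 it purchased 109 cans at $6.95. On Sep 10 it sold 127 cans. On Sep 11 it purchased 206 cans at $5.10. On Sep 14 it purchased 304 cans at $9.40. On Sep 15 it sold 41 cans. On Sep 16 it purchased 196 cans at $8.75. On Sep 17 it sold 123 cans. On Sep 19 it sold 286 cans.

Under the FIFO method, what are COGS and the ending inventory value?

Sep 10, 127 sold [FIFO — oldest first]: 47 @ $5.35 + 80 @ $6.95 = $807.45
Sep 15, 41 sold [FIFO — oldest first]: 29 @ $6.95 + 12 @ $5.10 = $262.75
Sep 17, 123 sold [FIFO — oldest first]: 123 @ $5.10 = $627.30
Sep 19, 286 sold [FIFO — oldest first]: 71 @ $5.10 + 215 @ $9.40 = $2,383.10
Total COGS = $807.45 + $262.75 + $627.30 + $2,383.10 = $4,080.60
Ending inventory: 89 @ $9.40 + 196 @ $8.75 = $2,551.60

COGS = $4,080.60; ending inventory = $2,551.60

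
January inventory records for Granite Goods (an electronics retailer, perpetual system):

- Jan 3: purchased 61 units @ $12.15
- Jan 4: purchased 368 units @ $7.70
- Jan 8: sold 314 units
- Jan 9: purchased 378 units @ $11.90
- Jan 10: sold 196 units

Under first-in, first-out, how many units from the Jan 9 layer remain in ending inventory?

297

Jan 8, 314 sold [FIFO — oldest first]: 61 @ $12.15 + 253 @ $7.70 = $2,689.25
Jan 10, 196 sold [FIFO — oldest first]: 115 @ $7.70 + 81 @ $11.90 = $1,849.40
Total COGS = $2,689.25 + $1,849.40 = $4,538.65
Ending inventory: 297 @ $11.90 = $3,534.30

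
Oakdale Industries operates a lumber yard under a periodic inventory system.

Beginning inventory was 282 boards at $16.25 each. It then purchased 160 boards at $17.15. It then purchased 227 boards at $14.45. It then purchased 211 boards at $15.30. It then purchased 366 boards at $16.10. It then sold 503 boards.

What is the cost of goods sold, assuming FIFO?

Sale 1 (503) [FIFO — oldest first]: 282 @ $16.25 + 160 @ $17.15 + 61 @ $14.45 = $8,207.95
Ending inventory: 166 @ $14.45 + 211 @ $15.30 + 366 @ $16.10 = $11,519.60
Check: goods available $19,727.55 = COGS $8,207.95 + ending $11,519.60

COGS = $8,207.95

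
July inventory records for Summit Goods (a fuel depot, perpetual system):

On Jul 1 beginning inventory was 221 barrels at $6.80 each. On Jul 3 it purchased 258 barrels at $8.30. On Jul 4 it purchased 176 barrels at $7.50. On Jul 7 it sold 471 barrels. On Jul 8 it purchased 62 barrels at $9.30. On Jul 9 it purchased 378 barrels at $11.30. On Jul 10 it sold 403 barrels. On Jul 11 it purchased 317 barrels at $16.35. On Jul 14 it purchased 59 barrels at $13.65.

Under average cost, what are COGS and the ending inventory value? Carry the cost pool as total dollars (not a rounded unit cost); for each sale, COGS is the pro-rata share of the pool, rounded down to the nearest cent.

After Jul 1: 221 on hand, pool $1,502.80 (≈ $6.8000 each)
After Jul 3: 479 on hand, pool $3,644.20 (≈ $7.6079 each)
After Jul 4: 655 on hand, pool $4,964.20 (≈ $7.5789 each)
Jul 7, sell 471: 471/655 × $4,964.20 → $3,569.67
After Jul 8: 246 on hand, pool $1,971.13 (≈ $8.0127 each)
After Jul 9: 624 on hand, pool $6,242.53 (≈ $10.0041 each)
Jul 10, sell 403: 403/624 × $6,242.53 → $4,031.63
After Jul 11: 538 on hand, pool $7,393.85 (≈ $13.7432 each)
After Jul 14: 597 on hand, pool $8,199.20 (≈ $13.7340 each)
Total COGS = $3,569.67 + $4,031.63 = $7,601.30
Ending inventory (cost pool remaining) = $8,199.20
Check: goods available $15,800.50 = COGS $7,601.30 + ending $8,199.20

COGS = $7,601.30; ending inventory = $8,199.20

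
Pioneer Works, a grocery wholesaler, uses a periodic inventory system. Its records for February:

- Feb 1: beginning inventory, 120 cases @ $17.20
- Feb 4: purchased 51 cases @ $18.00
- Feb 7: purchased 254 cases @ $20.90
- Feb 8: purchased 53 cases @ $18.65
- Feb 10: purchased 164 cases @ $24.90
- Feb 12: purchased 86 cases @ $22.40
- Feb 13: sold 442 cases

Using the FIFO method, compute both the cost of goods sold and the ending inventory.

COGS = $8,607.65; ending inventory = $6,681.40

Feb 13, 442 sold [FIFO — oldest first]: 120 @ $17.20 + 51 @ $18.00 + 254 @ $20.90 + 17 @ $18.65 = $8,607.65
Ending inventory: 36 @ $18.65 + 164 @ $24.90 + 86 @ $22.40 = $6,681.40
Check: goods available $15,289.05 = COGS $8,607.65 + ending $6,681.40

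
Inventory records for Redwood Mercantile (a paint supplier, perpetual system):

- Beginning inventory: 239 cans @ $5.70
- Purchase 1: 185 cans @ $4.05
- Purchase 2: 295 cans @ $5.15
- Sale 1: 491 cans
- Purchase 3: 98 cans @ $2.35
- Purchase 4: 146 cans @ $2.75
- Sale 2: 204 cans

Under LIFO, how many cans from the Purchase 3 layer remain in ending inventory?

Sale 1 (491) [LIFO — newest first]: 295 @ $5.15 + 185 @ $4.05 + 11 @ $5.70 = $2,331.20
Sale 2 (204) [LIFO — newest first]: 146 @ $2.75 + 58 @ $2.35 = $537.80
Total COGS = $2,331.20 + $537.80 = $2,869.00
Ending inventory: 228 @ $5.70 + 40 @ $2.35 = $1,393.60

40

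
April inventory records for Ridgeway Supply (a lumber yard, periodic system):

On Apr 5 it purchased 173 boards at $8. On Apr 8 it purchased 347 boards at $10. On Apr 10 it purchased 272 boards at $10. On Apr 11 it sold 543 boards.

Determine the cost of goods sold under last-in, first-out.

COGS = $5,430

Apr 11, 543 sold [LIFO — newest first]: 272 @ $10 + 271 @ $10 = $5,430
Ending inventory: 173 @ $8 + 76 @ $10 = $2,144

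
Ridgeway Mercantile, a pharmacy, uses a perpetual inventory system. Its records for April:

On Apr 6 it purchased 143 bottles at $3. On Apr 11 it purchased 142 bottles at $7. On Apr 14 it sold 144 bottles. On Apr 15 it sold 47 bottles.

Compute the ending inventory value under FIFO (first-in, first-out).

Apr 14, 144 sold [FIFO — oldest first]: 143 @ $3 + 1 @ $7 = $436
Apr 15, 47 sold [FIFO — oldest first]: 47 @ $7 = $329
Total COGS = $436 + $329 = $765
Ending inventory: 94 @ $7 = $658

Ending inventory = $658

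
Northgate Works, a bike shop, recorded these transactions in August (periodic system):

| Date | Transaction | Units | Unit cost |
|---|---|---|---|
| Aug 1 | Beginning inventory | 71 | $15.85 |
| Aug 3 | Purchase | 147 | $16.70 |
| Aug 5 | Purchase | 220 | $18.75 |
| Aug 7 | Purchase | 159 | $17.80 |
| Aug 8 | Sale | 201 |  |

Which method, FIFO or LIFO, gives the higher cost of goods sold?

LIFO

FIFO COGS: 71 @ $15.85 + 130 @ $16.70 = $3,296.35
LIFO COGS: 159 @ $17.80 + 42 @ $18.75 = $3,617.70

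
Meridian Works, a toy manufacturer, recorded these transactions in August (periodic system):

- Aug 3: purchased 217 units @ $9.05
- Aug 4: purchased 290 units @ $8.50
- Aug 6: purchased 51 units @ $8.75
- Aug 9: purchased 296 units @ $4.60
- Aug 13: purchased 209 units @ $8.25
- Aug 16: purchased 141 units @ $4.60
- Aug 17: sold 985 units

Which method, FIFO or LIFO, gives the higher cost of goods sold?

FIFO

FIFO COGS: 217 @ $9.05 + 290 @ $8.50 + 51 @ $8.75 + 296 @ $4.60 + 131 @ $8.25 = $7,317.45
LIFO COGS: 141 @ $4.60 + 209 @ $8.25 + 296 @ $4.60 + 51 @ $8.75 + 288 @ $8.50 = $6,628.70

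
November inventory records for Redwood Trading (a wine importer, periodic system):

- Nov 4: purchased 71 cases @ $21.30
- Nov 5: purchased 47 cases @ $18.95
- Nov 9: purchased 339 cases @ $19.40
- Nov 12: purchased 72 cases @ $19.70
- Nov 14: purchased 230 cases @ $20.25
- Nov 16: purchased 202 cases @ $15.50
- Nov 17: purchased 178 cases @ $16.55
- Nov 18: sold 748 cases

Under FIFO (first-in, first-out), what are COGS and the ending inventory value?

Nov 18, 748 sold [FIFO — oldest first]: 71 @ $21.30 + 47 @ $18.95 + 339 @ $19.40 + 72 @ $19.70 + 219 @ $20.25 = $14,832.70
Ending inventory: 11 @ $20.25 + 202 @ $15.50 + 178 @ $16.55 = $6,299.65

COGS = $14,832.70; ending inventory = $6,299.65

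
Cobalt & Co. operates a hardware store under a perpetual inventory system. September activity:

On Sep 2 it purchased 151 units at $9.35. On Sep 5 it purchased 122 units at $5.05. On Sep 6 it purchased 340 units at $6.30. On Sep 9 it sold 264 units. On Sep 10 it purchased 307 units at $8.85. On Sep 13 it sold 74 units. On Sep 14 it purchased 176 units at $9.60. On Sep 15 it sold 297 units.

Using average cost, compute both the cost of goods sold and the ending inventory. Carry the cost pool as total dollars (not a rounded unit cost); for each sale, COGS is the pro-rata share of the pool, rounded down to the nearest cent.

After Sep 2: 151 on hand, pool $1,411.85 (≈ $9.3500 each)
After Sep 5: 273 on hand, pool $2,027.95 (≈ $7.4284 each)
After Sep 6: 613 on hand, pool $4,169.95 (≈ $6.8025 each)
Sep 9, sell 264: 264/613 × $4,169.95 → $1,795.86
After Sep 10: 656 on hand, pool $5,091.04 (≈ $7.7607 each)
Sep 13, sell 74: 74/656 × $5,091.04 → $574.29
After Sep 14: 758 on hand, pool $6,206.35 (≈ $8.1878 each)
Sep 15, sell 297: 297/758 × $6,206.35 → $2,431.77
Total COGS = $1,795.86 + $574.29 + $2,431.77 = $4,801.92
Ending inventory (cost pool remaining) = $3,774.58
Check: goods available $8,576.50 = COGS $4,801.92 + ending $3,774.58

COGS = $4,801.92; ending inventory = $3,774.58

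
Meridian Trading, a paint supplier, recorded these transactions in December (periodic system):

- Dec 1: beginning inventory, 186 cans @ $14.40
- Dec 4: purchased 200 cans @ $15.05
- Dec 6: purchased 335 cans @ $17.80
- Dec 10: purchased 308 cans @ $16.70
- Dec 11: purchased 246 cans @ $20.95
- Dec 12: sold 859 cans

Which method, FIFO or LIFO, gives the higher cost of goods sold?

FIFO COGS: 186 @ $14.40 + 200 @ $15.05 + 335 @ $17.80 + 138 @ $16.70 = $13,956.00
LIFO COGS: 246 @ $20.95 + 308 @ $16.70 + 305 @ $17.80 = $15,726.30

LIFO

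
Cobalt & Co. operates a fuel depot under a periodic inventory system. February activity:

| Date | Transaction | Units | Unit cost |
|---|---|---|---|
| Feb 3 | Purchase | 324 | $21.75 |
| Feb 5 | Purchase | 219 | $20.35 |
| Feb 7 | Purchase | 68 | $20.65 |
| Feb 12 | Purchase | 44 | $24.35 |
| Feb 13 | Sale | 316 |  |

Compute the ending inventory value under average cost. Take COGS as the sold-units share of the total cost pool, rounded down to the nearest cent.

Feb 13, sell 316: 316/655 × $13,979.25 → $6,744.18
Ending inventory (cost pool remaining) = $7,235.07
Check: goods available $13,979.25 = COGS $6,744.18 + ending $7,235.07

Ending inventory = $7,235.07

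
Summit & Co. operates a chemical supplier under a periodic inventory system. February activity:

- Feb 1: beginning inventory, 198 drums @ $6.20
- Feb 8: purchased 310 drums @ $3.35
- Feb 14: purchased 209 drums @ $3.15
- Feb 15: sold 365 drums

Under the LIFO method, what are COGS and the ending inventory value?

COGS = $1,180.95; ending inventory = $1,743.50

Feb 15, 365 sold [LIFO — newest first]: 209 @ $3.15 + 156 @ $3.35 = $1,180.95
Ending inventory: 198 @ $6.20 + 154 @ $3.35 = $1,743.50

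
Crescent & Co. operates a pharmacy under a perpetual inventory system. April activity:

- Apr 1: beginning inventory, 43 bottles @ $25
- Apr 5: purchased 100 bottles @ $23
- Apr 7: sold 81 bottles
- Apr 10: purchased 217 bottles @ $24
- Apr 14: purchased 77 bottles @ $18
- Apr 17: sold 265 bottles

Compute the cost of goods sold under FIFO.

Apr 7, 81 sold [FIFO — oldest first]: 43 @ $25 + 38 @ $23 = $1,949
Apr 17, 265 sold [FIFO — oldest first]: 62 @ $23 + 203 @ $24 = $6,298
Total COGS = $1,949 + $6,298 = $8,247
Ending inventory: 14 @ $24 + 77 @ $18 = $1,722
Check: goods available $9,969 = COGS $8,247 + ending $1,722

COGS = $8,247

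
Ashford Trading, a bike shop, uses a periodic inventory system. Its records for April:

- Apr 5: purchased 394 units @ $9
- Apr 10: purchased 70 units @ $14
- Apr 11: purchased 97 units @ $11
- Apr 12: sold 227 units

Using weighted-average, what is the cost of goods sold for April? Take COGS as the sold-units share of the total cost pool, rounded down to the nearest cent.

COGS = $2,263.12

Apr 12, sell 227: 227/561 × $5,593.00 → $2,263.12
Ending inventory (cost pool remaining) = $3,329.88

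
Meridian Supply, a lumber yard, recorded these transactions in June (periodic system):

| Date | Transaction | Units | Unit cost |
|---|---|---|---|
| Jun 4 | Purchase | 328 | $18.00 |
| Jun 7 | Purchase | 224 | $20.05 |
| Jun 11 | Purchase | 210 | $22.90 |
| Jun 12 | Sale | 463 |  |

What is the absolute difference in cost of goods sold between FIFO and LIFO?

FIFO COGS: 328 @ $18.00 + 135 @ $20.05 = $8,610.75
LIFO COGS: 210 @ $22.90 + 224 @ $20.05 + 29 @ $18.00 = $9,822.20
Difference = |$8,610.75 − $9,822.20| = $1,211.45

$1,211.45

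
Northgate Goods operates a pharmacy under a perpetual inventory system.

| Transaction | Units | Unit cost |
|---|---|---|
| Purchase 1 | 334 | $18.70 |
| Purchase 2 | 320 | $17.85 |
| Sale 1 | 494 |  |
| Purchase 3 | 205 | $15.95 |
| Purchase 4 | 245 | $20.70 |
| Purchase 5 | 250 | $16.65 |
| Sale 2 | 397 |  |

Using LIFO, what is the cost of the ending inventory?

Sale 1 (494) [LIFO — newest first]: 320 @ $17.85 + 174 @ $18.70 = $8,965.80
Sale 2 (397) [LIFO — newest first]: 250 @ $16.65 + 147 @ $20.70 = $7,205.40
Total COGS = $8,965.80 + $7,205.40 = $16,171.20
Ending inventory: 160 @ $18.70 + 205 @ $15.95 + 98 @ $20.70 = $8,290.35

Ending inventory = $8,290.35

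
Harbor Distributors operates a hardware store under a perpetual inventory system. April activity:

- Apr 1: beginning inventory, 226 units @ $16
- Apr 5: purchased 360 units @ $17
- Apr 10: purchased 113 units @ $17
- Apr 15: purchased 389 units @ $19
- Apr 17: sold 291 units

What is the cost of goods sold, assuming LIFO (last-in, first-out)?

COGS = $5,529

Apr 17, 291 sold [LIFO — newest first]: 291 @ $19 = $5,529
Ending inventory: 226 @ $16 + 360 @ $17 + 113 @ $17 + 98 @ $19 = $13,519
Check: goods available $19,048 = COGS $5,529 + ending $13,519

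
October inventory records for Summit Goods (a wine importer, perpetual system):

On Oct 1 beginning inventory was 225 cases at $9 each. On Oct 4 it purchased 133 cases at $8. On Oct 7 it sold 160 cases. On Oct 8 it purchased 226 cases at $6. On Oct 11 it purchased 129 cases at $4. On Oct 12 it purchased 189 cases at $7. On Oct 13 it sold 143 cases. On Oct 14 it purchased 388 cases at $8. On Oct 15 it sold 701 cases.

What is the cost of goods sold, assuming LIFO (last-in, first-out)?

Oct 7, 160 sold [LIFO — newest first]: 133 @ $8 + 27 @ $9 = $1,307
Oct 13, 143 sold [LIFO — newest first]: 143 @ $7 = $1,001
Oct 15, 701 sold [LIFO — newest first]: 388 @ $8 + 46 @ $7 + 129 @ $4 + 138 @ $6 = $4,770
Total COGS = $1,307 + $1,001 + $4,770 = $7,078
Ending inventory: 198 @ $9 + 88 @ $6 = $2,310

COGS = $7,078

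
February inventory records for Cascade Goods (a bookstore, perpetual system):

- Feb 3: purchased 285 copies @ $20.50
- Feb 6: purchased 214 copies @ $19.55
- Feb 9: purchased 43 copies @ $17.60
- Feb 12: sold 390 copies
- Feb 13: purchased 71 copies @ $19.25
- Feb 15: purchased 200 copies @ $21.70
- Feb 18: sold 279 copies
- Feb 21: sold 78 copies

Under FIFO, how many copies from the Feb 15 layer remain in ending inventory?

Feb 12, 390 sold [FIFO — oldest first]: 285 @ $20.50 + 105 @ $19.55 = $7,895.25
Feb 18, 279 sold [FIFO — oldest first]: 109 @ $19.55 + 43 @ $17.60 + 71 @ $19.25 + 56 @ $21.70 = $5,469.70
Feb 21, 78 sold [FIFO — oldest first]: 78 @ $21.70 = $1,692.60
Total COGS = $7,895.25 + $5,469.70 + $1,692.60 = $15,057.55
Ending inventory: 66 @ $21.70 = $1,432.20

66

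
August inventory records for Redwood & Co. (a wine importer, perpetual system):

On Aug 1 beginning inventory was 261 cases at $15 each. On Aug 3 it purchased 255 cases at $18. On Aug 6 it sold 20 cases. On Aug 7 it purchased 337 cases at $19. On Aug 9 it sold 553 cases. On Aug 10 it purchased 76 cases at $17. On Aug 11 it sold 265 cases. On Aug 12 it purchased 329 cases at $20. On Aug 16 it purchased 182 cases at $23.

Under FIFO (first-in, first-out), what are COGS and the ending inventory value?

Aug 6, 20 sold [FIFO — oldest first]: 20 @ $15 = $300
Aug 9, 553 sold [FIFO — oldest first]: 241 @ $15 + 255 @ $18 + 57 @ $19 = $9,288
Aug 11, 265 sold [FIFO — oldest first]: 265 @ $19 = $5,035
Total COGS = $300 + $9,288 + $5,035 = $14,623
Ending inventory: 15 @ $19 + 76 @ $17 + 329 @ $20 + 182 @ $23 = $12,343
Check: goods available $26,966 = COGS $14,623 + ending $12,343

COGS = $14,623; ending inventory = $12,343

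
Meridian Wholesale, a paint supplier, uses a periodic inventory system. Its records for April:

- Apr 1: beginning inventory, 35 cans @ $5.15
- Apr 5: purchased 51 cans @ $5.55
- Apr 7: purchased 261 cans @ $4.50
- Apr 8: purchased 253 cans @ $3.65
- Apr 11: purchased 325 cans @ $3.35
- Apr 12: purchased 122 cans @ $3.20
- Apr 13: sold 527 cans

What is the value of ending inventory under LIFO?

Apr 13, 527 sold [LIFO — newest first]: 122 @ $3.20 + 325 @ $3.35 + 80 @ $3.65 = $1,771.15
Ending inventory: 35 @ $5.15 + 51 @ $5.55 + 261 @ $4.50 + 173 @ $3.65 = $2,269.25
Check: goods available $4,040.40 = COGS $1,771.15 + ending $2,269.25

Ending inventory = $2,269.25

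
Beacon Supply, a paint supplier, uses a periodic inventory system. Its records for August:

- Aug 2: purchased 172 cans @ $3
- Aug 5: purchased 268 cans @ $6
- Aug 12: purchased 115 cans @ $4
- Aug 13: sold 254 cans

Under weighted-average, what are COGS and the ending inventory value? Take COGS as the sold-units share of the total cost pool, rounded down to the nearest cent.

COGS = $1,182.58; ending inventory = $1,401.42

Aug 13, sell 254: 254/555 × $2,584.00 → $1,182.58
Ending inventory (cost pool remaining) = $1,401.42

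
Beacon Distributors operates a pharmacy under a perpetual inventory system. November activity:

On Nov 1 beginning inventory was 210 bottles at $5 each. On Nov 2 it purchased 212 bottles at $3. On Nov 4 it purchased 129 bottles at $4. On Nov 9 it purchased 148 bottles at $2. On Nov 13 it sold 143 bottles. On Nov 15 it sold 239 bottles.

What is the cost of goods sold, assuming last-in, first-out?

COGS = $1,127

Nov 13, 143 sold [LIFO — newest first]: 143 @ $2 = $286
Nov 15, 239 sold [LIFO — newest first]: 5 @ $2 + 129 @ $4 + 105 @ $3 = $841
Total COGS = $286 + $841 = $1,127
Ending inventory: 210 @ $5 + 107 @ $3 = $1,371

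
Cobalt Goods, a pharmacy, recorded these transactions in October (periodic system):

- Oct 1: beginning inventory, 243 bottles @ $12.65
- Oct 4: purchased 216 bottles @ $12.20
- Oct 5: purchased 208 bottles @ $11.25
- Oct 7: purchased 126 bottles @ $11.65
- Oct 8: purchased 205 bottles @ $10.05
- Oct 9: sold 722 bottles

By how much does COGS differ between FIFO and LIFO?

FIFO COGS: 243 @ $12.65 + 216 @ $12.20 + 208 @ $11.25 + 55 @ $11.65 = $8,689.90
LIFO COGS: 205 @ $10.05 + 126 @ $11.65 + 208 @ $11.25 + 183 @ $12.20 = $8,100.75
Difference = |$8,689.90 − $8,100.75| = $589.15

$589.15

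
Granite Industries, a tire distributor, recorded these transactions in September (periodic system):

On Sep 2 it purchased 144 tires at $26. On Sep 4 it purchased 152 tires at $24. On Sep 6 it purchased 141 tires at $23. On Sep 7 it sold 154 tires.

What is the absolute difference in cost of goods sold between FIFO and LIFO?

$429

FIFO COGS: 144 @ $26 + 10 @ $24 = $3,984
LIFO COGS: 141 @ $23 + 13 @ $24 = $3,555
Difference = |$3,984 − $3,555| = $429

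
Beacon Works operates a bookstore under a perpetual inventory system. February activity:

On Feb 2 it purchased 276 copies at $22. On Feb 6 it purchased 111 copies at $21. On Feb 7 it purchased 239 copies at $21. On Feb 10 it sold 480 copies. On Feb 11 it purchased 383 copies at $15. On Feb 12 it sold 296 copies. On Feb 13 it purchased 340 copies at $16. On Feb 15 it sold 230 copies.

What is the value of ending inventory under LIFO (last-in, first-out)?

Feb 10, 480 sold [LIFO — newest first]: 239 @ $21 + 111 @ $21 + 130 @ $22 = $10,210
Feb 12, 296 sold [LIFO — newest first]: 296 @ $15 = $4,440
Feb 15, 230 sold [LIFO — newest first]: 230 @ $16 = $3,680
Total COGS = $10,210 + $4,440 + $3,680 = $18,330
Ending inventory: 146 @ $22 + 87 @ $15 + 110 @ $16 = $6,277

Ending inventory = $6,277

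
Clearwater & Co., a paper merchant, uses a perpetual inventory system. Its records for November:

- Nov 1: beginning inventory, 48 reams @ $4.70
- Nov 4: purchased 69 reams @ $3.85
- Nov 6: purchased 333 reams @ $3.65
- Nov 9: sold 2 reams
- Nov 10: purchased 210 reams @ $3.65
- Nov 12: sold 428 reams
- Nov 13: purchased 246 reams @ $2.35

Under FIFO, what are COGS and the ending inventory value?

COGS = $1,633.70; ending inventory = $1,417.60

Nov 9, 2 sold [FIFO — oldest first]: 2 @ $4.70 = $9.40
Nov 12, 428 sold [FIFO — oldest first]: 46 @ $4.70 + 69 @ $3.85 + 313 @ $3.65 = $1,624.30
Total COGS = $9.40 + $1,624.30 = $1,633.70
Ending inventory: 20 @ $3.65 + 210 @ $3.65 + 246 @ $2.35 = $1,417.60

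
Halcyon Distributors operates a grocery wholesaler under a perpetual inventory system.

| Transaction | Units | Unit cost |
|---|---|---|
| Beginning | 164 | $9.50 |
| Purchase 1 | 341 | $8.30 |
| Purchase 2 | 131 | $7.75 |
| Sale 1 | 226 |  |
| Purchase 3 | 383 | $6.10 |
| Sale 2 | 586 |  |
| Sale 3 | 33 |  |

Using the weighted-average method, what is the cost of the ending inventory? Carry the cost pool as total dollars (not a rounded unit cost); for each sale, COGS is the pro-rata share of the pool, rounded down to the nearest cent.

Ending inventory = $1,276.97

After Beginning: 164 on hand, pool $1,558.00 (≈ $9.5000 each)
After Purchase 1: 505 on hand, pool $4,388.30 (≈ $8.6897 each)
After Purchase 2: 636 on hand, pool $5,403.55 (≈ $8.4961 each)
Sale 1, sell 226: 226/636 × $5,403.55 → $1,920.12
After Purchase 3: 793 on hand, pool $5,819.73 (≈ $7.3389 each)
Sale 2, sell 586: 586/793 × $5,819.73 → $4,300.58
Sale 3, sell 33: 33/207 × $1,519.15 → $242.18
Total COGS = $1,920.12 + $4,300.58 + $242.18 = $6,462.88
Ending inventory (cost pool remaining) = $1,276.97
Check: goods available $7,739.85 = COGS $6,462.88 + ending $1,276.97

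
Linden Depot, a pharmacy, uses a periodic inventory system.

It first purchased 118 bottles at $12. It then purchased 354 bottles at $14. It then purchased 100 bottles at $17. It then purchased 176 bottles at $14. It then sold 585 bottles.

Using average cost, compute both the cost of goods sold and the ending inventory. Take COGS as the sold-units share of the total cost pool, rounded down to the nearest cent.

Sale 1, sell 585: 585/748 × $10,536.00 → $8,240.05
Ending inventory (cost pool remaining) = $2,295.95

COGS = $8,240.05; ending inventory = $2,295.95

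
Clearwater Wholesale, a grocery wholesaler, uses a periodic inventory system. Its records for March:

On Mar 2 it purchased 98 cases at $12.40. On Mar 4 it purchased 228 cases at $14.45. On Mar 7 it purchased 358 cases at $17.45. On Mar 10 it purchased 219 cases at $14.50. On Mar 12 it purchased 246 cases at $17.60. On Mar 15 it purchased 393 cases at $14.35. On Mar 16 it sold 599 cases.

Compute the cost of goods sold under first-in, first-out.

COGS = $9,273.65

Mar 16, 599 sold [FIFO — oldest first]: 98 @ $12.40 + 228 @ $14.45 + 273 @ $17.45 = $9,273.65
Ending inventory: 85 @ $17.45 + 219 @ $14.50 + 246 @ $17.60 + 393 @ $14.35 = $14,627.90
Check: goods available $23,901.55 = COGS $9,273.65 + ending $14,627.90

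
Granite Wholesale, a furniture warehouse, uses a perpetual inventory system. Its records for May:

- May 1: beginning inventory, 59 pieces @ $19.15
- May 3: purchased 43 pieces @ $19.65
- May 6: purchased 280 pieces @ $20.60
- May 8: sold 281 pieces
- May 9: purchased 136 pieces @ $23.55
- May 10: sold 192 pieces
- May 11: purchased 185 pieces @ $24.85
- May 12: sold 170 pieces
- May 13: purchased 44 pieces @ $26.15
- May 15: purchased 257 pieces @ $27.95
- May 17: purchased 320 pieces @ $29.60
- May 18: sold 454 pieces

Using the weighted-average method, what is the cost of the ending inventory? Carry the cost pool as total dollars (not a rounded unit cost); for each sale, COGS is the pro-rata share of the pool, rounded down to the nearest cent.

Ending inventory = $6,421.70

After May 1: 59 on hand, pool $1,129.85 (≈ $19.1500 each)
After May 3: 102 on hand, pool $1,974.80 (≈ $19.3608 each)
After May 6: 382 on hand, pool $7,742.80 (≈ $20.2691 each)
May 8, sell 281: 281/382 × $7,742.80 → $5,695.61
After May 9: 237 on hand, pool $5,249.99 (≈ $22.1519 each)
May 10, sell 192: 192/237 × $5,249.99 → $4,253.15
After May 11: 230 on hand, pool $5,594.09 (≈ $24.3221 each)
May 12, sell 170: 170/230 × $5,594.09 → $4,134.76
After May 13: 104 on hand, pool $2,609.93 (≈ $25.0955 each)
After May 15: 361 on hand, pool $9,793.08 (≈ $27.1276 each)
After May 17: 681 on hand, pool $19,265.08 (≈ $28.2894 each)
May 18, sell 454: 454/681 × $19,265.08 → $12,843.38
Total COGS = $5,695.61 + $4,253.15 + $4,134.76 + $12,843.38 = $26,926.90
Ending inventory (cost pool remaining) = $6,421.70
Check: goods available $33,348.60 = COGS $26,926.90 + ending $6,421.70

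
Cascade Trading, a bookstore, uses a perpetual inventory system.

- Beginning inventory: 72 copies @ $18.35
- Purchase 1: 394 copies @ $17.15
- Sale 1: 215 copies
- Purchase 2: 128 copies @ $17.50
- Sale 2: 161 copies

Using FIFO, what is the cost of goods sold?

COGS = $6,534.80

Sale 1 (215) [FIFO — oldest first]: 72 @ $18.35 + 143 @ $17.15 = $3,773.65
Sale 2 (161) [FIFO — oldest first]: 161 @ $17.15 = $2,761.15
Total COGS = $3,773.65 + $2,761.15 = $6,534.80
Ending inventory: 90 @ $17.15 + 128 @ $17.50 = $3,783.50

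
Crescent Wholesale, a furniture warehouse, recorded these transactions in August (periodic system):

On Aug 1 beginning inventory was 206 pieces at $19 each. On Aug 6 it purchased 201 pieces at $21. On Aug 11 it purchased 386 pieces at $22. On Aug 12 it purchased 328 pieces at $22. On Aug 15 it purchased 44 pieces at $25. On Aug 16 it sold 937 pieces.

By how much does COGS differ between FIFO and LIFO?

FIFO COGS: 206 @ $19 + 201 @ $21 + 386 @ $22 + 144 @ $22 = $19,795
LIFO COGS: 44 @ $25 + 328 @ $22 + 386 @ $22 + 179 @ $21 = $20,567
Difference = |$19,795 − $20,567| = $772

$772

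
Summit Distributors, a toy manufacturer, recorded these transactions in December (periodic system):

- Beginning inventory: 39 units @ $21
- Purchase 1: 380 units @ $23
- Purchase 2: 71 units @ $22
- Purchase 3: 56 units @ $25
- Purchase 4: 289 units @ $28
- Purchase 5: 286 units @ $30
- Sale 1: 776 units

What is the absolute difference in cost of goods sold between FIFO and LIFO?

$2,375

FIFO COGS: 39 @ $21 + 380 @ $23 + 71 @ $22 + 56 @ $25 + 230 @ $28 = $18,961
LIFO COGS: 286 @ $30 + 289 @ $28 + 56 @ $25 + 71 @ $22 + 74 @ $23 = $21,336
Difference = |$18,961 − $21,336| = $2,375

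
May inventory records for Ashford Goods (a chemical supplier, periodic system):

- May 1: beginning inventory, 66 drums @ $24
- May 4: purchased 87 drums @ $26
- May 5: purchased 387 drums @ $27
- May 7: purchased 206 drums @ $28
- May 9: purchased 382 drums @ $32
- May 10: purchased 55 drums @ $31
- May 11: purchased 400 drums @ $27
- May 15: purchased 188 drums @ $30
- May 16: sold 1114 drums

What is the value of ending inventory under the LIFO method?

May 16, 1114 sold [LIFO — newest first]: 188 @ $30 + 400 @ $27 + 55 @ $31 + 382 @ $32 + 89 @ $28 = $32,861
Ending inventory: 66 @ $24 + 87 @ $26 + 387 @ $27 + 117 @ $28 = $17,571

Ending inventory = $17,571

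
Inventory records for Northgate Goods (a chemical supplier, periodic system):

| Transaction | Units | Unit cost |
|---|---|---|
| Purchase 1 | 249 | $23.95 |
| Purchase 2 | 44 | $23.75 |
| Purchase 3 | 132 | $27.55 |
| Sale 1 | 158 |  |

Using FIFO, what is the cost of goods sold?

Sale 1 (158) [FIFO — oldest first]: 158 @ $23.95 = $3,784.10
Ending inventory: 91 @ $23.95 + 44 @ $23.75 + 132 @ $27.55 = $6,861.05

COGS = $3,784.10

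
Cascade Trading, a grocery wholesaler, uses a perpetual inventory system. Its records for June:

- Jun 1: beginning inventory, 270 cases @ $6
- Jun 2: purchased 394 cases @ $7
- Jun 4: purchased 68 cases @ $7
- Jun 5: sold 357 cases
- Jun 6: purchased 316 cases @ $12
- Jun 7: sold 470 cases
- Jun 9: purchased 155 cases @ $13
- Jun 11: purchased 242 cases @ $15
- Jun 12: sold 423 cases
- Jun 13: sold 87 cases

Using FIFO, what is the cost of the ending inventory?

Ending inventory = $1,620

Jun 5, 357 sold [FIFO — oldest first]: 270 @ $6 + 87 @ $7 = $2,229
Jun 7, 470 sold [FIFO — oldest first]: 307 @ $7 + 68 @ $7 + 95 @ $12 = $3,765
Jun 12, 423 sold [FIFO — oldest first]: 221 @ $12 + 155 @ $13 + 47 @ $15 = $5,372
Jun 13, 87 sold [FIFO — oldest first]: 87 @ $15 = $1,305
Total COGS = $2,229 + $3,765 + $5,372 + $1,305 = $12,671
Ending inventory: 108 @ $15 = $1,620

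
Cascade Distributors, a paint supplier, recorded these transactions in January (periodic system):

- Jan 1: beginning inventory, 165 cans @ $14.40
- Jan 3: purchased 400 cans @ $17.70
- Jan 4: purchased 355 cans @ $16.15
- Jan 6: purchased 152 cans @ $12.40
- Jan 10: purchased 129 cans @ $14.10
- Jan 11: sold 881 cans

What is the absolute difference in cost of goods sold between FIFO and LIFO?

FIFO COGS: 165 @ $14.40 + 400 @ $17.70 + 316 @ $16.15 = $14,559.40
LIFO COGS: 129 @ $14.10 + 152 @ $12.40 + 355 @ $16.15 + 245 @ $17.70 = $13,773.45
Difference = |$14,559.40 − $13,773.45| = $785.95

$785.95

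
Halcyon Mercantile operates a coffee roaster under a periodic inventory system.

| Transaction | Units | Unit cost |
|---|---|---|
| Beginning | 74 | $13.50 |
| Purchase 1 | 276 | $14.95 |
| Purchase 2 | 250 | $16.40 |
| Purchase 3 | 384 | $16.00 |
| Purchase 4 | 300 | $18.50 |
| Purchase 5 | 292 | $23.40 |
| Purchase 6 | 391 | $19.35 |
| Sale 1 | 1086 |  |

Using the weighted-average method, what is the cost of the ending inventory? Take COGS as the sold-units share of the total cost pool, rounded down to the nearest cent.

Ending inventory = $15,818.52

Sale 1, sell 1086: 1086/1967 × $35,317.85 → $19,499.33
Ending inventory (cost pool remaining) = $15,818.52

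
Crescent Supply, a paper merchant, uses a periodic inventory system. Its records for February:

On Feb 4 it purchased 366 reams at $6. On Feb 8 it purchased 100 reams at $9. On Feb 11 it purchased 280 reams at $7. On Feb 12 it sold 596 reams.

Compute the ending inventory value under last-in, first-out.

Ending inventory = $900

Feb 12, 596 sold [LIFO — newest first]: 280 @ $7 + 100 @ $9 + 216 @ $6 = $4,156
Ending inventory: 150 @ $6 = $900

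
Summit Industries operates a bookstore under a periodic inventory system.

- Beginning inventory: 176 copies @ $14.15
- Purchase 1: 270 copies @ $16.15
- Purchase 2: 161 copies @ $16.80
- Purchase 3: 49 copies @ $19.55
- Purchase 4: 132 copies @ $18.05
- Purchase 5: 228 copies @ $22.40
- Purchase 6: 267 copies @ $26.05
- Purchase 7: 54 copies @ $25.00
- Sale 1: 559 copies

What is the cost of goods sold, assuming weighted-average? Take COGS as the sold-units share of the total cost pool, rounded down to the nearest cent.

Sale 1, sell 559: 559/1337 × $26,308.80 → $10,999.71
Ending inventory (cost pool remaining) = $15,309.09

COGS = $10,999.71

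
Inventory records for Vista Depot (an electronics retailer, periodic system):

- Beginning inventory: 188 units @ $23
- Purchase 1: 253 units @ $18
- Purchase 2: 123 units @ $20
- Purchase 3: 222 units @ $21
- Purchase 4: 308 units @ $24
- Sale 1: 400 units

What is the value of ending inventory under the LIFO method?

Ending inventory = $14,068

Sale 1 (400) [LIFO — newest first]: 308 @ $24 + 92 @ $21 = $9,324
Ending inventory: 188 @ $23 + 253 @ $18 + 123 @ $20 + 130 @ $21 = $14,068
Check: goods available $23,392 = COGS $9,324 + ending $14,068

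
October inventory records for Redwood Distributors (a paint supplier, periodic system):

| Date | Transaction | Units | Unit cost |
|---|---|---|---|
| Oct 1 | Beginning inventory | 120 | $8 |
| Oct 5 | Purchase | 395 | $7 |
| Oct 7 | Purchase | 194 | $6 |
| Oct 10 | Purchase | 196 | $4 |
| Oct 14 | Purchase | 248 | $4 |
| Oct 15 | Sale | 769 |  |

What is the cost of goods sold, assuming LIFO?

Oct 15, 769 sold [LIFO — newest first]: 248 @ $4 + 196 @ $4 + 194 @ $6 + 131 @ $7 = $3,857
Ending inventory: 120 @ $8 + 264 @ $7 = $2,808

COGS = $3,857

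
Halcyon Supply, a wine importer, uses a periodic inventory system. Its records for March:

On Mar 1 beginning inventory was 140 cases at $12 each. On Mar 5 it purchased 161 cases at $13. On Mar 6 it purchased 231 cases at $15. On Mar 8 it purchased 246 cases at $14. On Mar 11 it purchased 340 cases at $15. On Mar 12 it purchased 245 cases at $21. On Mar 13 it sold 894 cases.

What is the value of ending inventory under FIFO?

Mar 13, 894 sold [FIFO — oldest first]: 140 @ $12 + 161 @ $13 + 231 @ $15 + 246 @ $14 + 116 @ $15 = $12,422
Ending inventory: 224 @ $15 + 245 @ $21 = $8,505

Ending inventory = $8,505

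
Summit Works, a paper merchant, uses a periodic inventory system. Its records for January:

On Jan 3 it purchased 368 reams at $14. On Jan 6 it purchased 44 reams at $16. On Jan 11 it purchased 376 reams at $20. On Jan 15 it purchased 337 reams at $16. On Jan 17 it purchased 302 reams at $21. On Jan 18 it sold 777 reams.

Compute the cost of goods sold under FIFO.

COGS = $13,156

Jan 18, 777 sold [FIFO — oldest first]: 368 @ $14 + 44 @ $16 + 365 @ $20 = $13,156
Ending inventory: 11 @ $20 + 337 @ $16 + 302 @ $21 = $11,954
Check: goods available $25,110 = COGS $13,156 + ending $11,954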